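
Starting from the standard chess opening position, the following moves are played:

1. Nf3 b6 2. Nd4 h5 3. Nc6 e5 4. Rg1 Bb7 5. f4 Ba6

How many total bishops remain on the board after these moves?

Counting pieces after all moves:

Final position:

  a b c d e f g h
  ─────────────────
8│♜ ♞ · ♛ ♚ ♝ ♞ ♜│8
7│♟ · ♟ ♟ · ♟ ♟ ·│7
6│♝ ♟ ♘ · · · · ·│6
5│· · · · ♟ · · ♟│5
4│· · · · · ♙ · ·│4
3│· · · · · · · ·│3
2│♙ ♙ ♙ ♙ ♙ · ♙ ♙│2
1│♖ ♘ ♗ ♕ ♔ ♗ ♖ ·│1
  ─────────────────
  a b c d e f g h


4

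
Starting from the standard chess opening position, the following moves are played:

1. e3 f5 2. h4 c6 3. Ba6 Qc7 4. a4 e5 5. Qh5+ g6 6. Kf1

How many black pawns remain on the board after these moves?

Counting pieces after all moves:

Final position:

  a b c d e f g h
  ─────────────────
8│♜ ♞ ♝ · ♚ ♝ ♞ ♜│8
7│♟ ♟ ♛ ♟ · · · ♟│7
6│♗ · ♟ · · · ♟ ·│6
5│· · · · ♟ ♟ · ♕│5
4│♙ · · · · · · ♙│4
3│· · · · ♙ · · ·│3
2│· ♙ ♙ ♙ · ♙ ♙ ·│2
1│♖ ♘ ♗ · · ♔ ♘ ♖│1
  ─────────────────
  a b c d e f g h


8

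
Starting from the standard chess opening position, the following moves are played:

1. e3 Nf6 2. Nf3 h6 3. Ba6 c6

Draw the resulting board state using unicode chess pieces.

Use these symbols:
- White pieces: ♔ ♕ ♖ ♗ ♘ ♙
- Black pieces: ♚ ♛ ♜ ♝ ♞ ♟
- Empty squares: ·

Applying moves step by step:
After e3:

♜ ♞ ♝ ♛ ♚ ♝ ♞ ♜
♟ ♟ ♟ ♟ ♟ ♟ ♟ ♟
· · · · · · · ·
· · · · · · · ·
· · · · · · · ·
· · · · ♙ · · ·
♙ ♙ ♙ ♙ · ♙ ♙ ♙
♖ ♘ ♗ ♕ ♔ ♗ ♘ ♖


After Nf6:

♜ ♞ ♝ ♛ ♚ ♝ · ♜
♟ ♟ ♟ ♟ ♟ ♟ ♟ ♟
· · · · · ♞ · ·
· · · · · · · ·
· · · · · · · ·
· · · · ♙ · · ·
♙ ♙ ♙ ♙ · ♙ ♙ ♙
♖ ♘ ♗ ♕ ♔ ♗ ♘ ♖


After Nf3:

♜ ♞ ♝ ♛ ♚ ♝ · ♜
♟ ♟ ♟ ♟ ♟ ♟ ♟ ♟
· · · · · ♞ · ·
· · · · · · · ·
· · · · · · · ·
· · · · ♙ ♘ · ·
♙ ♙ ♙ ♙ · ♙ ♙ ♙
♖ ♘ ♗ ♕ ♔ ♗ · ♖


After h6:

♜ ♞ ♝ ♛ ♚ ♝ · ♜
♟ ♟ ♟ ♟ ♟ ♟ ♟ ·
· · · · · ♞ · ♟
· · · · · · · ·
· · · · · · · ·
· · · · ♙ ♘ · ·
♙ ♙ ♙ ♙ · ♙ ♙ ♙
♖ ♘ ♗ ♕ ♔ ♗ · ♖


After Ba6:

♜ ♞ ♝ ♛ ♚ ♝ · ♜
♟ ♟ ♟ ♟ ♟ ♟ ♟ ·
♗ · · · · ♞ · ♟
· · · · · · · ·
· · · · · · · ·
· · · · ♙ ♘ · ·
♙ ♙ ♙ ♙ · ♙ ♙ ♙
♖ ♘ ♗ ♕ ♔ · · ♖


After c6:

♜ ♞ ♝ ♛ ♚ ♝ · ♜
♟ ♟ · ♟ ♟ ♟ ♟ ·
♗ · ♟ · · ♞ · ♟
· · · · · · · ·
· · · · · · · ·
· · · · ♙ ♘ · ·
♙ ♙ ♙ ♙ · ♙ ♙ ♙
♖ ♘ ♗ ♕ ♔ · · ♖



  a b c d e f g h
  ─────────────────
8│♜ ♞ ♝ ♛ ♚ ♝ · ♜│8
7│♟ ♟ · ♟ ♟ ♟ ♟ ·│7
6│♗ · ♟ · · ♞ · ♟│6
5│· · · · · · · ·│5
4│· · · · · · · ·│4
3│· · · · ♙ ♘ · ·│3
2│♙ ♙ ♙ ♙ · ♙ ♙ ♙│2
1│♖ ♘ ♗ ♕ ♔ · · ♖│1
  ─────────────────
  a b c d e f g h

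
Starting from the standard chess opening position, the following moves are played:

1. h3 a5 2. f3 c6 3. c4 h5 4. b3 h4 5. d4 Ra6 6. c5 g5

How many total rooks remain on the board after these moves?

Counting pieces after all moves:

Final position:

  a b c d e f g h
  ─────────────────
8│· ♞ ♝ ♛ ♚ ♝ ♞ ♜│8
7│· ♟ · ♟ ♟ ♟ · ·│7
6│♜ · ♟ · · · · ·│6
5│♟ · ♙ · · · ♟ ·│5
4│· · · ♙ · · · ♟│4
3│· ♙ · · · ♙ · ♙│3
2│♙ · · · ♙ · ♙ ·│2
1│♖ ♘ ♗ ♕ ♔ ♗ ♘ ♖│1
  ─────────────────
  a b c d e f g h


4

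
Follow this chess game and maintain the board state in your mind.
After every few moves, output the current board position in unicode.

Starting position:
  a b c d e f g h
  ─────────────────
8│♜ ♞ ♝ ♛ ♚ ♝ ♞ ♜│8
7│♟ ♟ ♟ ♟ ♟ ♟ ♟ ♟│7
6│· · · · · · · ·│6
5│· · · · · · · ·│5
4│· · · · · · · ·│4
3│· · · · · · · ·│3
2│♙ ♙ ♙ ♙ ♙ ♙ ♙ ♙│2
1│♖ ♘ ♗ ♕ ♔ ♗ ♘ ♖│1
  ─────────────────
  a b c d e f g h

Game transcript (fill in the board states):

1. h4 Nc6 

  a b c d e f g h
  ─────────────────
8│♜ · ♝ ♛ ♚ ♝ ♞ ♜│8
7│♟ ♟ ♟ ♟ ♟ ♟ ♟ ♟│7
6│· · ♞ · · · · ·│6
5│· · · · · · · ·│5
4│· · · · · · · ♙│4
3│· · · · · · · ·│3
2│♙ ♙ ♙ ♙ ♙ ♙ ♙ ·│2
1│♖ ♘ ♗ ♕ ♔ ♗ ♘ ♖│1
  ─────────────────
  a b c d e f g h

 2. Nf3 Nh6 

  a b c d e f g h
  ─────────────────
8│♜ · ♝ ♛ ♚ ♝ · ♜│8
7│♟ ♟ ♟ ♟ ♟ ♟ ♟ ♟│7
6│· · ♞ · · · · ♞│6
5│· · · · · · · ·│5
4│· · · · · · · ♙│4
3│· · · · · ♘ · ·│3
2│♙ ♙ ♙ ♙ ♙ ♙ ♙ ·│2
1│♖ ♘ ♗ ♕ ♔ ♗ · ♖│1
  ─────────────────
  a b c d e f g h

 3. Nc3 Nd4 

  a b c d e f g h
  ─────────────────
8│♜ · ♝ ♛ ♚ ♝ · ♜│8
7│♟ ♟ ♟ ♟ ♟ ♟ ♟ ♟│7
6│· · · · · · · ♞│6
5│· · · · · · · ·│5
4│· · · ♞ · · · ♙│4
3│· · ♘ · · ♘ · ·│3
2│♙ ♙ ♙ ♙ ♙ ♙ ♙ ·│2
1│♖ · ♗ ♕ ♔ ♗ · ♖│1
  ─────────────────
  a b c d e f g h



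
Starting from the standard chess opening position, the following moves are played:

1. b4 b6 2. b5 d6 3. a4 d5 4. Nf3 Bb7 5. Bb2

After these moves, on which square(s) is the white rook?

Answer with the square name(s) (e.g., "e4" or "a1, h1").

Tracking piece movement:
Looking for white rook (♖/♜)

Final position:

  a b c d e f g h
  ─────────────────
8│♜ ♞ · ♛ ♚ ♝ ♞ ♜│8
7│♟ ♝ ♟ · ♟ ♟ ♟ ♟│7
6│· ♟ · · · · · ·│6
5│· ♙ · ♟ · · · ·│5
4│♙ · · · · · · ·│4
3│· · · · · ♘ · ·│3
2│· ♗ ♙ ♙ ♙ ♙ ♙ ♙│2
1│♖ ♘ · ♕ ♔ ♗ · ♖│1
  ─────────────────
  a b c d e f g h


a1, h1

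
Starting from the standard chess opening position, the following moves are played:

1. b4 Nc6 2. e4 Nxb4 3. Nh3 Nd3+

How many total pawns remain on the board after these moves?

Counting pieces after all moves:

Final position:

  a b c d e f g h
  ─────────────────
8│♜ · ♝ ♛ ♚ ♝ ♞ ♜│8
7│♟ ♟ ♟ ♟ ♟ ♟ ♟ ♟│7
6│· · · · · · · ·│6
5│· · · · · · · ·│5
4│· · · · ♙ · · ·│4
3│· · · ♞ · · · ♘│3
2│♙ · ♙ ♙ · ♙ ♙ ♙│2
1│♖ ♘ ♗ ♕ ♔ ♗ · ♖│1
  ─────────────────
  a b c d e f g h


15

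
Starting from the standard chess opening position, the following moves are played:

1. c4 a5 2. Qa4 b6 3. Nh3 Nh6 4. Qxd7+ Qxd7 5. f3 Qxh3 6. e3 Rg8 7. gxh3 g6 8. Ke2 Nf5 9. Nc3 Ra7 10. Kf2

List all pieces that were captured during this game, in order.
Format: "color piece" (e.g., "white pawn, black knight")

Tracking captures:
  Qxd7+: captured black pawn
  Qxd7: captured white queen
  Qxh3: captured white knight
  gxh3: captured black queen

black pawn, white queen, white knight, black queen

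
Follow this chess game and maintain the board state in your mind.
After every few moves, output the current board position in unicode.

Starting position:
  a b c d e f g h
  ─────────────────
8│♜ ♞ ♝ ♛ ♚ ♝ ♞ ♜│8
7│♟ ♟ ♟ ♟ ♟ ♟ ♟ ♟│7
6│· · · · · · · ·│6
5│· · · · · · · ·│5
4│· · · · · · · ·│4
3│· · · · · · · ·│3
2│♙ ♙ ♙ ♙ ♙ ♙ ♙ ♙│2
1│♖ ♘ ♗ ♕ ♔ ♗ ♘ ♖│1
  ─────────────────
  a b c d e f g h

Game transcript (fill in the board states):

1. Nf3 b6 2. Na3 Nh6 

  a b c d e f g h
  ─────────────────
8│♜ ♞ ♝ ♛ ♚ ♝ · ♜│8
7│♟ · ♟ ♟ ♟ ♟ ♟ ♟│7
6│· ♟ · · · · · ♞│6
5│· · · · · · · ·│5
4│· · · · · · · ·│4
3│♘ · · · · ♘ · ·│3
2│♙ ♙ ♙ ♙ ♙ ♙ ♙ ♙│2
1│♖ · ♗ ♕ ♔ ♗ · ♖│1
  ─────────────────
  a b c d e f g h

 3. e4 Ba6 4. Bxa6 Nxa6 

  a b c d e f g h
  ─────────────────
8│♜ · · ♛ ♚ ♝ · ♜│8
7│♟ · ♟ ♟ ♟ ♟ ♟ ♟│7
6│♞ ♟ · · · · · ♞│6
5│· · · · · · · ·│5
4│· · · · ♙ · · ·│4
3│♘ · · · · ♘ · ·│3
2│♙ ♙ ♙ ♙ · ♙ ♙ ♙│2
1│♖ · ♗ ♕ ♔ · · ♖│1
  ─────────────────
  a b c d e f g h

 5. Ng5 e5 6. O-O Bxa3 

  a b c d e f g h
  ─────────────────
8│♜ · · ♛ ♚ · · ♜│8
7│♟ · ♟ ♟ · ♟ ♟ ♟│7
6│♞ ♟ · · · · · ♞│6
5│· · · · ♟ · ♘ ·│5
4│· · · · ♙ · · ·│4
3│♝ · · · · · · ·│3
2│♙ ♙ ♙ ♙ · ♙ ♙ ♙│2
1│♖ · ♗ ♕ · ♖ ♔ ·│1
  ─────────────────
  a b c d e f g h

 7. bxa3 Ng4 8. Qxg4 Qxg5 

  a b c d e f g h
  ─────────────────
8│♜ · · · ♚ · · ♜│8
7│♟ · ♟ ♟ · ♟ ♟ ♟│7
6│♞ ♟ · · · · · ·│6
5│· · · · ♟ · ♛ ·│5
4│· · · · ♙ · ♕ ·│4
3│♙ · · · · · · ·│3
2│♙ · ♙ ♙ · ♙ ♙ ♙│2
1│♖ · ♗ · · ♖ ♔ ·│1
  ─────────────────
  a b c d e f g h

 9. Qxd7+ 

  a b c d e f g h
  ─────────────────
8│♜ · · · ♚ · · ♜│8
7│♟ · ♟ ♕ · ♟ ♟ ♟│7
6│♞ ♟ · · · · · ·│6
5│· · · · ♟ · ♛ ·│5
4│· · · · ♙ · · ·│4
3│♙ · · · · · · ·│3
2│♙ · ♙ ♙ · ♙ ♙ ♙│2
1│♖ · ♗ · · ♖ ♔ ·│1
  ─────────────────
  a b c d e f g h


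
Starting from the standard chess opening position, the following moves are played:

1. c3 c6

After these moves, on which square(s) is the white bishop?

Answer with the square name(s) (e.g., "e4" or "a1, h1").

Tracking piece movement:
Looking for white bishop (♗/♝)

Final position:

  a b c d e f g h
  ─────────────────
8│♜ ♞ ♝ ♛ ♚ ♝ ♞ ♜│8
7│♟ ♟ · ♟ ♟ ♟ ♟ ♟│7
6│· · ♟ · · · · ·│6
5│· · · · · · · ·│5
4│· · · · · · · ·│4
3│· · ♙ · · · · ·│3
2│♙ ♙ · ♙ ♙ ♙ ♙ ♙│2
1│♖ ♘ ♗ ♕ ♔ ♗ ♘ ♖│1
  ─────────────────
  a b c d e f g h


c1, f1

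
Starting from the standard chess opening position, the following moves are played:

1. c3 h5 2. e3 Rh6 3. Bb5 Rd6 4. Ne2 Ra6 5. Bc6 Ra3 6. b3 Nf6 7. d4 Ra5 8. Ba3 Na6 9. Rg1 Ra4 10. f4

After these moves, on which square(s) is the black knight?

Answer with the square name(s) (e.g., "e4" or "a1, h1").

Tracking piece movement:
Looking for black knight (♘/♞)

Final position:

  a b c d e f g h
  ─────────────────
8│♜ · ♝ ♛ ♚ ♝ · ·│8
7│♟ ♟ ♟ ♟ ♟ ♟ ♟ ·│7
6│♞ · ♗ · · ♞ · ·│6
5│· · · · · · · ♟│5
4│♜ · · ♙ · ♙ · ·│4
3│♗ ♙ ♙ · ♙ · · ·│3
2│♙ · · · ♘ · ♙ ♙│2
1│♖ ♘ · ♕ ♔ · ♖ ·│1
  ─────────────────
  a b c d e f g h


a6, f6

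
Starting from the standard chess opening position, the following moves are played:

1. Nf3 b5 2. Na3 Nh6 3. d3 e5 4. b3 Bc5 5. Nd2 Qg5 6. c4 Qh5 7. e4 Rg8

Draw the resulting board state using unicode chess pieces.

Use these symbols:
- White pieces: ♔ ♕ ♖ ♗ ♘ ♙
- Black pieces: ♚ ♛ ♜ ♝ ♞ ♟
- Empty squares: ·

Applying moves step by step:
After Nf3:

♜ ♞ ♝ ♛ ♚ ♝ ♞ ♜
♟ ♟ ♟ ♟ ♟ ♟ ♟ ♟
· · · · · · · ·
· · · · · · · ·
· · · · · · · ·
· · · · · ♘ · ·
♙ ♙ ♙ ♙ ♙ ♙ ♙ ♙
♖ ♘ ♗ ♕ ♔ ♗ · ♖


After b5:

♜ ♞ ♝ ♛ ♚ ♝ ♞ ♜
♟ · ♟ ♟ ♟ ♟ ♟ ♟
· · · · · · · ·
· ♟ · · · · · ·
· · · · · · · ·
· · · · · ♘ · ·
♙ ♙ ♙ ♙ ♙ ♙ ♙ ♙
♖ ♘ ♗ ♕ ♔ ♗ · ♖


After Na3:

♜ ♞ ♝ ♛ ♚ ♝ ♞ ♜
♟ · ♟ ♟ ♟ ♟ ♟ ♟
· · · · · · · ·
· ♟ · · · · · ·
· · · · · · · ·
♘ · · · · ♘ · ·
♙ ♙ ♙ ♙ ♙ ♙ ♙ ♙
♖ · ♗ ♕ ♔ ♗ · ♖


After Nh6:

♜ ♞ ♝ ♛ ♚ ♝ · ♜
♟ · ♟ ♟ ♟ ♟ ♟ ♟
· · · · · · · ♞
· ♟ · · · · · ·
· · · · · · · ·
♘ · · · · ♘ · ·
♙ ♙ ♙ ♙ ♙ ♙ ♙ ♙
♖ · ♗ ♕ ♔ ♗ · ♖


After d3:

♜ ♞ ♝ ♛ ♚ ♝ · ♜
♟ · ♟ ♟ ♟ ♟ ♟ ♟
· · · · · · · ♞
· ♟ · · · · · ·
· · · · · · · ·
♘ · · ♙ · ♘ · ·
♙ ♙ ♙ · ♙ ♙ ♙ ♙
♖ · ♗ ♕ ♔ ♗ · ♖


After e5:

♜ ♞ ♝ ♛ ♚ ♝ · ♜
♟ · ♟ ♟ · ♟ ♟ ♟
· · · · · · · ♞
· ♟ · · ♟ · · ·
· · · · · · · ·
♘ · · ♙ · ♘ · ·
♙ ♙ ♙ · ♙ ♙ ♙ ♙
♖ · ♗ ♕ ♔ ♗ · ♖


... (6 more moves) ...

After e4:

♜ ♞ ♝ · ♚ · · ♜
♟ · ♟ ♟ · ♟ ♟ ♟
· · · · · · · ♞
· ♟ ♝ · ♟ · · ♛
· · ♙ · ♙ · · ·
♘ ♙ · ♙ · · · ·
♙ · · ♘ · ♙ ♙ ♙
♖ · ♗ ♕ ♔ ♗ · ♖


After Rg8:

♜ ♞ ♝ · ♚ · ♜ ·
♟ · ♟ ♟ · ♟ ♟ ♟
· · · · · · · ♞
· ♟ ♝ · ♟ · · ♛
· · ♙ · ♙ · · ·
♘ ♙ · ♙ · · · ·
♙ · · ♘ · ♙ ♙ ♙
♖ · ♗ ♕ ♔ ♗ · ♖



  a b c d e f g h
  ─────────────────
8│♜ ♞ ♝ · ♚ · ♜ ·│8
7│♟ · ♟ ♟ · ♟ ♟ ♟│7
6│· · · · · · · ♞│6
5│· ♟ ♝ · ♟ · · ♛│5
4│· · ♙ · ♙ · · ·│4
3│♘ ♙ · ♙ · · · ·│3
2│♙ · · ♘ · ♙ ♙ ♙│2
1│♖ · ♗ ♕ ♔ ♗ · ♖│1
  ─────────────────
  a b c d e f g h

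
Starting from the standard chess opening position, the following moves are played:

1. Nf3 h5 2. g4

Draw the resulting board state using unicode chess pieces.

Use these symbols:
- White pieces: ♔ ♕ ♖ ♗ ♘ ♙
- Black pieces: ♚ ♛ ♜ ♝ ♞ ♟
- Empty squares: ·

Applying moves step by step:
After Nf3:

♜ ♞ ♝ ♛ ♚ ♝ ♞ ♜
♟ ♟ ♟ ♟ ♟ ♟ ♟ ♟
· · · · · · · ·
· · · · · · · ·
· · · · · · · ·
· · · · · ♘ · ·
♙ ♙ ♙ ♙ ♙ ♙ ♙ ♙
♖ ♘ ♗ ♕ ♔ ♗ · ♖


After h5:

♜ ♞ ♝ ♛ ♚ ♝ ♞ ♜
♟ ♟ ♟ ♟ ♟ ♟ ♟ ·
· · · · · · · ·
· · · · · · · ♟
· · · · · · · ·
· · · · · ♘ · ·
♙ ♙ ♙ ♙ ♙ ♙ ♙ ♙
♖ ♘ ♗ ♕ ♔ ♗ · ♖


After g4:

♜ ♞ ♝ ♛ ♚ ♝ ♞ ♜
♟ ♟ ♟ ♟ ♟ ♟ ♟ ·
· · · · · · · ·
· · · · · · · ♟
· · · · · · ♙ ·
· · · · · ♘ · ·
♙ ♙ ♙ ♙ ♙ ♙ · ♙
♖ ♘ ♗ ♕ ♔ ♗ · ♖



  a b c d e f g h
  ─────────────────
8│♜ ♞ ♝ ♛ ♚ ♝ ♞ ♜│8
7│♟ ♟ ♟ ♟ ♟ ♟ ♟ ·│7
6│· · · · · · · ·│6
5│· · · · · · · ♟│5
4│· · · · · · ♙ ·│4
3│· · · · · ♘ · ·│3
2│♙ ♙ ♙ ♙ ♙ ♙ · ♙│2
1│♖ ♘ ♗ ♕ ♔ ♗ · ♖│1
  ─────────────────
  a b c d e f g h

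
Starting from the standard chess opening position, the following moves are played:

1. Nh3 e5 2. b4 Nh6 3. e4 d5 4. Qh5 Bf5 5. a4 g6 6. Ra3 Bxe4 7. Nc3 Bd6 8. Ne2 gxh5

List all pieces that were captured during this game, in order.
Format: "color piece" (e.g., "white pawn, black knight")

Tracking captures:
  Bxe4: captured white pawn
  gxh5: captured white queen

white pawn, white queen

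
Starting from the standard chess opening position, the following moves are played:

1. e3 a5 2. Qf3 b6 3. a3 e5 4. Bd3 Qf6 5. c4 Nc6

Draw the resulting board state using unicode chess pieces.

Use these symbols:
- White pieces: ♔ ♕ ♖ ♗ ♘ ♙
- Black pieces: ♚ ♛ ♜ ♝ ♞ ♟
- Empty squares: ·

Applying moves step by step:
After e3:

♜ ♞ ♝ ♛ ♚ ♝ ♞ ♜
♟ ♟ ♟ ♟ ♟ ♟ ♟ ♟
· · · · · · · ·
· · · · · · · ·
· · · · · · · ·
· · · · ♙ · · ·
♙ ♙ ♙ ♙ · ♙ ♙ ♙
♖ ♘ ♗ ♕ ♔ ♗ ♘ ♖


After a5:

♜ ♞ ♝ ♛ ♚ ♝ ♞ ♜
· ♟ ♟ ♟ ♟ ♟ ♟ ♟
· · · · · · · ·
♟ · · · · · · ·
· · · · · · · ·
· · · · ♙ · · ·
♙ ♙ ♙ ♙ · ♙ ♙ ♙
♖ ♘ ♗ ♕ ♔ ♗ ♘ ♖


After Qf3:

♜ ♞ ♝ ♛ ♚ ♝ ♞ ♜
· ♟ ♟ ♟ ♟ ♟ ♟ ♟
· · · · · · · ·
♟ · · · · · · ·
· · · · · · · ·
· · · · ♙ ♕ · ·
♙ ♙ ♙ ♙ · ♙ ♙ ♙
♖ ♘ ♗ · ♔ ♗ ♘ ♖


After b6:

♜ ♞ ♝ ♛ ♚ ♝ ♞ ♜
· · ♟ ♟ ♟ ♟ ♟ ♟
· ♟ · · · · · ·
♟ · · · · · · ·
· · · · · · · ·
· · · · ♙ ♕ · ·
♙ ♙ ♙ ♙ · ♙ ♙ ♙
♖ ♘ ♗ · ♔ ♗ ♘ ♖


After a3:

♜ ♞ ♝ ♛ ♚ ♝ ♞ ♜
· · ♟ ♟ ♟ ♟ ♟ ♟
· ♟ · · · · · ·
♟ · · · · · · ·
· · · · · · · ·
♙ · · · ♙ ♕ · ·
· ♙ ♙ ♙ · ♙ ♙ ♙
♖ ♘ ♗ · ♔ ♗ ♘ ♖


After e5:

♜ ♞ ♝ ♛ ♚ ♝ ♞ ♜
· · ♟ ♟ · ♟ ♟ ♟
· ♟ · · · · · ·
♟ · · · ♟ · · ·
· · · · · · · ·
♙ · · · ♙ ♕ · ·
· ♙ ♙ ♙ · ♙ ♙ ♙
♖ ♘ ♗ · ♔ ♗ ♘ ♖


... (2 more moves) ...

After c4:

♜ ♞ ♝ · ♚ ♝ ♞ ♜
· · ♟ ♟ · ♟ ♟ ♟
· ♟ · · · ♛ · ·
♟ · · · ♟ · · ·
· · ♙ · · · · ·
♙ · · ♗ ♙ ♕ · ·
· ♙ · ♙ · ♙ ♙ ♙
♖ ♘ ♗ · ♔ · ♘ ♖


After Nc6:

♜ · ♝ · ♚ ♝ ♞ ♜
· · ♟ ♟ · ♟ ♟ ♟
· ♟ ♞ · · ♛ · ·
♟ · · · ♟ · · ·
· · ♙ · · · · ·
♙ · · ♗ ♙ ♕ · ·
· ♙ · ♙ · ♙ ♙ ♙
♖ ♘ ♗ · ♔ · ♘ ♖



  a b c d e f g h
  ─────────────────
8│♜ · ♝ · ♚ ♝ ♞ ♜│8
7│· · ♟ ♟ · ♟ ♟ ♟│7
6│· ♟ ♞ · · ♛ · ·│6
5│♟ · · · ♟ · · ·│5
4│· · ♙ · · · · ·│4
3│♙ · · ♗ ♙ ♕ · ·│3
2│· ♙ · ♙ · ♙ ♙ ♙│2
1│♖ ♘ ♗ · ♔ · ♘ ♖│1
  ─────────────────
  a b c d e f g h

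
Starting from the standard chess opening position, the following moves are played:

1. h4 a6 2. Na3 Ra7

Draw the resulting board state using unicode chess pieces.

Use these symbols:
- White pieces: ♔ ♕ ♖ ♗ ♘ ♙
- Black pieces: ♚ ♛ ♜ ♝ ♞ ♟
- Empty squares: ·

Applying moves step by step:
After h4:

♜ ♞ ♝ ♛ ♚ ♝ ♞ ♜
♟ ♟ ♟ ♟ ♟ ♟ ♟ ♟
· · · · · · · ·
· · · · · · · ·
· · · · · · · ♙
· · · · · · · ·
♙ ♙ ♙ ♙ ♙ ♙ ♙ ·
♖ ♘ ♗ ♕ ♔ ♗ ♘ ♖


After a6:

♜ ♞ ♝ ♛ ♚ ♝ ♞ ♜
· ♟ ♟ ♟ ♟ ♟ ♟ ♟
♟ · · · · · · ·
· · · · · · · ·
· · · · · · · ♙
· · · · · · · ·
♙ ♙ ♙ ♙ ♙ ♙ ♙ ·
♖ ♘ ♗ ♕ ♔ ♗ ♘ ♖


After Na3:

♜ ♞ ♝ ♛ ♚ ♝ ♞ ♜
· ♟ ♟ ♟ ♟ ♟ ♟ ♟
♟ · · · · · · ·
· · · · · · · ·
· · · · · · · ♙
♘ · · · · · · ·
♙ ♙ ♙ ♙ ♙ ♙ ♙ ·
♖ · ♗ ♕ ♔ ♗ ♘ ♖


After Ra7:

· ♞ ♝ ♛ ♚ ♝ ♞ ♜
♜ ♟ ♟ ♟ ♟ ♟ ♟ ♟
♟ · · · · · · ·
· · · · · · · ·
· · · · · · · ♙
♘ · · · · · · ·
♙ ♙ ♙ ♙ ♙ ♙ ♙ ·
♖ · ♗ ♕ ♔ ♗ ♘ ♖



  a b c d e f g h
  ─────────────────
8│· ♞ ♝ ♛ ♚ ♝ ♞ ♜│8
7│♜ ♟ ♟ ♟ ♟ ♟ ♟ ♟│7
6│♟ · · · · · · ·│6
5│· · · · · · · ·│5
4│· · · · · · · ♙│4
3│♘ · · · · · · ·│3
2│♙ ♙ ♙ ♙ ♙ ♙ ♙ ·│2
1│♖ · ♗ ♕ ♔ ♗ ♘ ♖│1
  ─────────────────
  a b c d e f g h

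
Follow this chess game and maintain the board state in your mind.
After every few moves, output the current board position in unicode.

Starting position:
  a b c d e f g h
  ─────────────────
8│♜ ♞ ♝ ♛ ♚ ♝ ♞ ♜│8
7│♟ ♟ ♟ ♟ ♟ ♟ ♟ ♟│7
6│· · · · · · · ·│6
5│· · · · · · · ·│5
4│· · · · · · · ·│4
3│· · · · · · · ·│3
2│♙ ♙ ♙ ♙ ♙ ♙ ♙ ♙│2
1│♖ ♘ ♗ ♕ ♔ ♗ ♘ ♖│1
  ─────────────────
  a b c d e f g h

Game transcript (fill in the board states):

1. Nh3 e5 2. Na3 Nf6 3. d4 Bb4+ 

  a b c d e f g h
  ─────────────────
8│♜ ♞ ♝ ♛ ♚ · · ♜│8
7│♟ ♟ ♟ ♟ · ♟ ♟ ♟│7
6│· · · · · ♞ · ·│6
5│· · · · ♟ · · ·│5
4│· ♝ · ♙ · · · ·│4
3│♘ · · · · · · ♘│3
2│♙ ♙ ♙ · ♙ ♙ ♙ ♙│2
1│♖ · ♗ ♕ ♔ ♗ · ♖│1
  ─────────────────
  a b c d e f g h

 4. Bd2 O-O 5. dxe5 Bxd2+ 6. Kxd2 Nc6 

  a b c d e f g h
  ─────────────────
8│♜ · ♝ ♛ · ♜ ♚ ·│8
7│♟ ♟ ♟ ♟ · ♟ ♟ ♟│7
6│· · ♞ · · ♞ · ·│6
5│· · · · ♙ · · ·│5
4│· · · · · · · ·│4
3│♘ · · · · · · ♘│3
2│♙ ♙ ♙ ♔ ♙ ♙ ♙ ♙│2
1│♖ · · ♕ · ♗ · ♖│1
  ─────────────────
  a b c d e f g h

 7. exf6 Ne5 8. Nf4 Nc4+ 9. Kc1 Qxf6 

  a b c d e f g h
  ─────────────────
8│♜ · ♝ · · ♜ ♚ ·│8
7│♟ ♟ ♟ ♟ · ♟ ♟ ♟│7
6│· · · · · ♛ · ·│6
5│· · · · · · · ·│5
4│· · ♞ · · ♘ · ·│4
3│♘ · · · · · · ·│3
2│♙ ♙ ♙ · ♙ ♙ ♙ ♙│2
1│♖ · ♔ ♕ · ♗ · ♖│1
  ─────────────────
  a b c d e f g h

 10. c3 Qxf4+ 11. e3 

  a b c d e f g h
  ─────────────────
8│♜ · ♝ · · ♜ ♚ ·│8
7│♟ ♟ ♟ ♟ · ♟ ♟ ♟│7
6│· · · · · · · ·│6
5│· · · · · · · ·│5
4│· · ♞ · · ♛ · ·│4
3│♘ · ♙ · ♙ · · ·│3
2│♙ ♙ · · · ♙ ♙ ♙│2
1│♖ · ♔ ♕ · ♗ · ♖│1
  ─────────────────
  a b c d e f g h


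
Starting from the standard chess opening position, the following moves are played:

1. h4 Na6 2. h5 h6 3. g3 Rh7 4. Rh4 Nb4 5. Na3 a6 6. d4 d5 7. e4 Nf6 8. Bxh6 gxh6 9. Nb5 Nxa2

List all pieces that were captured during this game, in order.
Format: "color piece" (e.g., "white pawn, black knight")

Tracking captures:
  Bxh6: captured black pawn
  gxh6: captured white bishop
  Nxa2: captured white pawn

black pawn, white bishop, white pawn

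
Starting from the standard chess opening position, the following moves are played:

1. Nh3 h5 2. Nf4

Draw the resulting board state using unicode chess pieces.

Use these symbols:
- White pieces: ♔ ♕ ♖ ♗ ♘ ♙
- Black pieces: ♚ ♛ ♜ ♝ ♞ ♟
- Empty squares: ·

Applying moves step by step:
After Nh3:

♜ ♞ ♝ ♛ ♚ ♝ ♞ ♜
♟ ♟ ♟ ♟ ♟ ♟ ♟ ♟
· · · · · · · ·
· · · · · · · ·
· · · · · · · ·
· · · · · · · ♘
♙ ♙ ♙ ♙ ♙ ♙ ♙ ♙
♖ ♘ ♗ ♕ ♔ ♗ · ♖


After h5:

♜ ♞ ♝ ♛ ♚ ♝ ♞ ♜
♟ ♟ ♟ ♟ ♟ ♟ ♟ ·
· · · · · · · ·
· · · · · · · ♟
· · · · · · · ·
· · · · · · · ♘
♙ ♙ ♙ ♙ ♙ ♙ ♙ ♙
♖ ♘ ♗ ♕ ♔ ♗ · ♖


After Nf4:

♜ ♞ ♝ ♛ ♚ ♝ ♞ ♜
♟ ♟ ♟ ♟ ♟ ♟ ♟ ·
· · · · · · · ·
· · · · · · · ♟
· · · · · ♘ · ·
· · · · · · · ·
♙ ♙ ♙ ♙ ♙ ♙ ♙ ♙
♖ ♘ ♗ ♕ ♔ ♗ · ♖



  a b c d e f g h
  ─────────────────
8│♜ ♞ ♝ ♛ ♚ ♝ ♞ ♜│8
7│♟ ♟ ♟ ♟ ♟ ♟ ♟ ·│7
6│· · · · · · · ·│6
5│· · · · · · · ♟│5
4│· · · · · ♘ · ·│4
3│· · · · · · · ·│3
2│♙ ♙ ♙ ♙ ♙ ♙ ♙ ♙│2
1│♖ ♘ ♗ ♕ ♔ ♗ · ♖│1
  ─────────────────
  a b c d e f g h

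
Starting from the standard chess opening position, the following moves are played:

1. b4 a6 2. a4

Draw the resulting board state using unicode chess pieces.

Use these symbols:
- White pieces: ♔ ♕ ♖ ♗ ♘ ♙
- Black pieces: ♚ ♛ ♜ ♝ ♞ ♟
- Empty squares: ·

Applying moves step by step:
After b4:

♜ ♞ ♝ ♛ ♚ ♝ ♞ ♜
♟ ♟ ♟ ♟ ♟ ♟ ♟ ♟
· · · · · · · ·
· · · · · · · ·
· ♙ · · · · · ·
· · · · · · · ·
♙ · ♙ ♙ ♙ ♙ ♙ ♙
♖ ♘ ♗ ♕ ♔ ♗ ♘ ♖


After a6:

♜ ♞ ♝ ♛ ♚ ♝ ♞ ♜
· ♟ ♟ ♟ ♟ ♟ ♟ ♟
♟ · · · · · · ·
· · · · · · · ·
· ♙ · · · · · ·
· · · · · · · ·
♙ · ♙ ♙ ♙ ♙ ♙ ♙
♖ ♘ ♗ ♕ ♔ ♗ ♘ ♖


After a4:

♜ ♞ ♝ ♛ ♚ ♝ ♞ ♜
· ♟ ♟ ♟ ♟ ♟ ♟ ♟
♟ · · · · · · ·
· · · · · · · ·
♙ ♙ · · · · · ·
· · · · · · · ·
· · ♙ ♙ ♙ ♙ ♙ ♙
♖ ♘ ♗ ♕ ♔ ♗ ♘ ♖



  a b c d e f g h
  ─────────────────
8│♜ ♞ ♝ ♛ ♚ ♝ ♞ ♜│8
7│· ♟ ♟ ♟ ♟ ♟ ♟ ♟│7
6│♟ · · · · · · ·│6
5│· · · · · · · ·│5
4│♙ ♙ · · · · · ·│4
3│· · · · · · · ·│3
2│· · ♙ ♙ ♙ ♙ ♙ ♙│2
1│♖ ♘ ♗ ♕ ♔ ♗ ♘ ♖│1
  ─────────────────
  a b c d e f g h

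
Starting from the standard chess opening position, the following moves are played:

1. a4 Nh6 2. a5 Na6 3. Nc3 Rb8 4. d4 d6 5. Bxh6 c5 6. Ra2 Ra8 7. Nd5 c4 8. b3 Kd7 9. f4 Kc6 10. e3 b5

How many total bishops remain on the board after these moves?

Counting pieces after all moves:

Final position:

  a b c d e f g h
  ─────────────────
8│♜ · ♝ ♛ · ♝ · ♜│8
7│♟ · · · ♟ ♟ ♟ ♟│7
6│♞ · ♚ ♟ · · · ♗│6
5│♙ ♟ · ♘ · · · ·│5
4│· · ♟ ♙ · ♙ · ·│4
3│· ♙ · · ♙ · · ·│3
2│♖ · ♙ · · · ♙ ♙│2
1│· · · ♕ ♔ ♗ ♘ ♖│1
  ─────────────────
  a b c d e f g h


4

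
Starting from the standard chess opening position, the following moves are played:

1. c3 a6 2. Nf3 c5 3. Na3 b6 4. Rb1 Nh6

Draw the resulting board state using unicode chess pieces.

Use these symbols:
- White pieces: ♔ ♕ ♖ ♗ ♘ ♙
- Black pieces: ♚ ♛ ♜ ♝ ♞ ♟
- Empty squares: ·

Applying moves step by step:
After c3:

♜ ♞ ♝ ♛ ♚ ♝ ♞ ♜
♟ ♟ ♟ ♟ ♟ ♟ ♟ ♟
· · · · · · · ·
· · · · · · · ·
· · · · · · · ·
· · ♙ · · · · ·
♙ ♙ · ♙ ♙ ♙ ♙ ♙
♖ ♘ ♗ ♕ ♔ ♗ ♘ ♖


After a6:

♜ ♞ ♝ ♛ ♚ ♝ ♞ ♜
· ♟ ♟ ♟ ♟ ♟ ♟ ♟
♟ · · · · · · ·
· · · · · · · ·
· · · · · · · ·
· · ♙ · · · · ·
♙ ♙ · ♙ ♙ ♙ ♙ ♙
♖ ♘ ♗ ♕ ♔ ♗ ♘ ♖


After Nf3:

♜ ♞ ♝ ♛ ♚ ♝ ♞ ♜
· ♟ ♟ ♟ ♟ ♟ ♟ ♟
♟ · · · · · · ·
· · · · · · · ·
· · · · · · · ·
· · ♙ · · ♘ · ·
♙ ♙ · ♙ ♙ ♙ ♙ ♙
♖ ♘ ♗ ♕ ♔ ♗ · ♖


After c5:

♜ ♞ ♝ ♛ ♚ ♝ ♞ ♜
· ♟ · ♟ ♟ ♟ ♟ ♟
♟ · · · · · · ·
· · ♟ · · · · ·
· · · · · · · ·
· · ♙ · · ♘ · ·
♙ ♙ · ♙ ♙ ♙ ♙ ♙
♖ ♘ ♗ ♕ ♔ ♗ · ♖


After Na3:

♜ ♞ ♝ ♛ ♚ ♝ ♞ ♜
· ♟ · ♟ ♟ ♟ ♟ ♟
♟ · · · · · · ·
· · ♟ · · · · ·
· · · · · · · ·
♘ · ♙ · · ♘ · ·
♙ ♙ · ♙ ♙ ♙ ♙ ♙
♖ · ♗ ♕ ♔ ♗ · ♖


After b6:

♜ ♞ ♝ ♛ ♚ ♝ ♞ ♜
· · · ♟ ♟ ♟ ♟ ♟
♟ ♟ · · · · · ·
· · ♟ · · · · ·
· · · · · · · ·
♘ · ♙ · · ♘ · ·
♙ ♙ · ♙ ♙ ♙ ♙ ♙
♖ · ♗ ♕ ♔ ♗ · ♖


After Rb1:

♜ ♞ ♝ ♛ ♚ ♝ ♞ ♜
· · · ♟ ♟ ♟ ♟ ♟
♟ ♟ · · · · · ·
· · ♟ · · · · ·
· · · · · · · ·
♘ · ♙ · · ♘ · ·
♙ ♙ · ♙ ♙ ♙ ♙ ♙
· ♖ ♗ ♕ ♔ ♗ · ♖


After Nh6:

♜ ♞ ♝ ♛ ♚ ♝ · ♜
· · · ♟ ♟ ♟ ♟ ♟
♟ ♟ · · · · · ♞
· · ♟ · · · · ·
· · · · · · · ·
♘ · ♙ · · ♘ · ·
♙ ♙ · ♙ ♙ ♙ ♙ ♙
· ♖ ♗ ♕ ♔ ♗ · ♖



  a b c d e f g h
  ─────────────────
8│♜ ♞ ♝ ♛ ♚ ♝ · ♜│8
7│· · · ♟ ♟ ♟ ♟ ♟│7
6│♟ ♟ · · · · · ♞│6
5│· · ♟ · · · · ·│5
4│· · · · · · · ·│4
3│♘ · ♙ · · ♘ · ·│3
2│♙ ♙ · ♙ ♙ ♙ ♙ ♙│2
1│· ♖ ♗ ♕ ♔ ♗ · ♖│1
  ─────────────────
  a b c d e f g h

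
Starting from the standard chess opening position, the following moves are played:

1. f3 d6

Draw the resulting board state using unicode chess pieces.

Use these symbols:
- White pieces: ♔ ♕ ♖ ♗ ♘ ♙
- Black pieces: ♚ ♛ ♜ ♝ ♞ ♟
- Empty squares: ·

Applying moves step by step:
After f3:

♜ ♞ ♝ ♛ ♚ ♝ ♞ ♜
♟ ♟ ♟ ♟ ♟ ♟ ♟ ♟
· · · · · · · ·
· · · · · · · ·
· · · · · · · ·
· · · · · ♙ · ·
♙ ♙ ♙ ♙ ♙ · ♙ ♙
♖ ♘ ♗ ♕ ♔ ♗ ♘ ♖


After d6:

♜ ♞ ♝ ♛ ♚ ♝ ♞ ♜
♟ ♟ ♟ · ♟ ♟ ♟ ♟
· · · ♟ · · · ·
· · · · · · · ·
· · · · · · · ·
· · · · · ♙ · ·
♙ ♙ ♙ ♙ ♙ · ♙ ♙
♖ ♘ ♗ ♕ ♔ ♗ ♘ ♖



  a b c d e f g h
  ─────────────────
8│♜ ♞ ♝ ♛ ♚ ♝ ♞ ♜│8
7│♟ ♟ ♟ · ♟ ♟ ♟ ♟│7
6│· · · ♟ · · · ·│6
5│· · · · · · · ·│5
4│· · · · · · · ·│4
3│· · · · · ♙ · ·│3
2│♙ ♙ ♙ ♙ ♙ · ♙ ♙│2
1│♖ ♘ ♗ ♕ ♔ ♗ ♘ ♖│1
  ─────────────────
  a b c d e f g h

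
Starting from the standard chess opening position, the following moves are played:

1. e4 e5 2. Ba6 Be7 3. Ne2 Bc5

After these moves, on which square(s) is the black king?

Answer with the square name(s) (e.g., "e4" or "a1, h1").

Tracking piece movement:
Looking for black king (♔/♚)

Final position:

  a b c d e f g h
  ─────────────────
8│♜ ♞ ♝ ♛ ♚ · ♞ ♜│8
7│♟ ♟ ♟ ♟ · ♟ ♟ ♟│7
6│♗ · · · · · · ·│6
5│· · ♝ · ♟ · · ·│5
4│· · · · ♙ · · ·│4
3│· · · · · · · ·│3
2│♙ ♙ ♙ ♙ ♘ ♙ ♙ ♙│2
1│♖ ♘ ♗ ♕ ♔ · · ♖│1
  ─────────────────
  a b c d e f g h


e8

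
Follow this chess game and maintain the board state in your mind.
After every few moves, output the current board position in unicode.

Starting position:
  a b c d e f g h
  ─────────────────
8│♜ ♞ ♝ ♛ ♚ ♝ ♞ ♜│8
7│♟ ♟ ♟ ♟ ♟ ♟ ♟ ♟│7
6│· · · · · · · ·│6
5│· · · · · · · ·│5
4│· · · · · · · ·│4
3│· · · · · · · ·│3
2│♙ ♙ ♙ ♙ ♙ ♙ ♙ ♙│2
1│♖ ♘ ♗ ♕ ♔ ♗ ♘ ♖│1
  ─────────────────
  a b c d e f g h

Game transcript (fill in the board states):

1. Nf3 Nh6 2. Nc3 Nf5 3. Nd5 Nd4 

  a b c d e f g h
  ─────────────────
8│♜ ♞ ♝ ♛ ♚ ♝ · ♜│8
7│♟ ♟ ♟ ♟ ♟ ♟ ♟ ♟│7
6│· · · · · · · ·│6
5│· · · ♘ · · · ·│5
4│· · · ♞ · · · ·│4
3│· · · · · ♘ · ·│3
2│♙ ♙ ♙ ♙ ♙ ♙ ♙ ♙│2
1│♖ · ♗ ♕ ♔ ♗ · ♖│1
  ─────────────────
  a b c d e f g h

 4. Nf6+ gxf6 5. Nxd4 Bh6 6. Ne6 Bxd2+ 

  a b c d e f g h
  ─────────────────
8│♜ ♞ ♝ ♛ ♚ · · ♜│8
7│♟ ♟ ♟ ♟ ♟ ♟ · ♟│7
6│· · · · ♘ ♟ · ·│6
5│· · · · · · · ·│5
4│· · · · · · · ·│4
3│· · · · · · · ·│3
2│♙ ♙ ♙ ♝ ♙ ♙ ♙ ♙│2
1│♖ · ♗ ♕ ♔ ♗ · ♖│1
  ─────────────────
  a b c d e f g h

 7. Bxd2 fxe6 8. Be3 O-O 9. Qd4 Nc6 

  a b c d e f g h
  ─────────────────
8│♜ · ♝ ♛ · ♜ ♚ ·│8
7│♟ ♟ ♟ ♟ ♟ · · ♟│7
6│· · ♞ · ♟ ♟ · ·│6
5│· · · · · · · ·│5
4│· · · ♕ · · · ·│4
3│· · · · ♗ · · ·│3
2│♙ ♙ ♙ · ♙ ♙ ♙ ♙│2
1│♖ · · · ♔ ♗ · ♖│1
  ─────────────────
  a b c d e f g h

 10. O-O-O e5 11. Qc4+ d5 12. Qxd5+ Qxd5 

  a b c d e f g h
  ─────────────────
8│♜ · ♝ · · ♜ ♚ ·│8
7│♟ ♟ ♟ · ♟ · · ♟│7
6│· · ♞ · · ♟ · ·│6
5│· · · ♛ ♟ · · ·│5
4│· · · · · · · ·│4
3│· · · · ♗ · · ·│3
2│♙ ♙ ♙ · ♙ ♙ ♙ ♙│2
1│· · ♔ ♖ · ♗ · ♖│1
  ─────────────────
  a b c d e f g h



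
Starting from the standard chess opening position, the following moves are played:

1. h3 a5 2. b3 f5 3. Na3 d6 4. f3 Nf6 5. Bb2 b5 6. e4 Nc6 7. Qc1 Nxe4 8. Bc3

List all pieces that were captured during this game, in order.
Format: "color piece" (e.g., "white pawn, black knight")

Tracking captures:
  Nxe4: captured white pawn

white pawn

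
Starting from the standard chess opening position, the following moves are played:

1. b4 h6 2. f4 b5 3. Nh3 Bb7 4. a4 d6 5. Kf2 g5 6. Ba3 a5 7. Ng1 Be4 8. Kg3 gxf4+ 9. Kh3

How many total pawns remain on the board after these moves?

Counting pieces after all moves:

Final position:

  a b c d e f g h
  ─────────────────
8│♜ ♞ · ♛ ♚ ♝ ♞ ♜│8
7│· · ♟ · ♟ ♟ · ·│7
6│· · · ♟ · · · ♟│6
5│♟ ♟ · · · · · ·│5
4│♙ ♙ · · ♝ ♟ · ·│4
3│♗ · · · · · · ♔│3
2│· · ♙ ♙ ♙ · ♙ ♙│2
1│♖ ♘ · ♕ · ♗ ♘ ♖│1
  ─────────────────
  a b c d e f g h


15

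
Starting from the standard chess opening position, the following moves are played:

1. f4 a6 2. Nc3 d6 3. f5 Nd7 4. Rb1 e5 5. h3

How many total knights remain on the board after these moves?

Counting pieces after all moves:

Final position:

  a b c d e f g h
  ─────────────────
8│♜ · ♝ ♛ ♚ ♝ ♞ ♜│8
7│· ♟ ♟ ♞ · ♟ ♟ ♟│7
6│♟ · · ♟ · · · ·│6
5│· · · · ♟ ♙ · ·│5
4│· · · · · · · ·│4
3│· · ♘ · · · · ♙│3
2│♙ ♙ ♙ ♙ ♙ · ♙ ·│2
1│· ♖ ♗ ♕ ♔ ♗ ♘ ♖│1
  ─────────────────
  a b c d e f g h


4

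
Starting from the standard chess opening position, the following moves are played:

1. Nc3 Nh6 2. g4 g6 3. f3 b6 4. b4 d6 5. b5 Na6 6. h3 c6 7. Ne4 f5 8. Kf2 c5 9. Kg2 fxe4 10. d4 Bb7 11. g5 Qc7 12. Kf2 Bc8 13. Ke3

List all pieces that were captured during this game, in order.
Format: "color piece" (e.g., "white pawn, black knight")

Tracking captures:
  fxe4: captured white knight

white knight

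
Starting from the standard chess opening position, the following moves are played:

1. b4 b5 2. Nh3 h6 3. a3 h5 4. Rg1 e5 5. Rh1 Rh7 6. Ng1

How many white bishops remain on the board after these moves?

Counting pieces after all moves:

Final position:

  a b c d e f g h
  ─────────────────
8│♜ ♞ ♝ ♛ ♚ ♝ ♞ ·│8
7│♟ · ♟ ♟ · ♟ ♟ ♜│7
6│· · · · · · · ·│6
5│· ♟ · · ♟ · · ♟│5
4│· ♙ · · · · · ·│4
3│♙ · · · · · · ·│3
2│· · ♙ ♙ ♙ ♙ ♙ ♙│2
1│♖ ♘ ♗ ♕ ♔ ♗ ♘ ♖│1
  ─────────────────
  a b c d e f g h


2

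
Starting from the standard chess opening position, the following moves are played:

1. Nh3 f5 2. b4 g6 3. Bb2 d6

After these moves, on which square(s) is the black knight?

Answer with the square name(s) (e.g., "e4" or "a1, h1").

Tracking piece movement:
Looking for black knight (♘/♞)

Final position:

  a b c d e f g h
  ─────────────────
8│♜ ♞ ♝ ♛ ♚ ♝ ♞ ♜│8
7│♟ ♟ ♟ · ♟ · · ♟│7
6│· · · ♟ · · ♟ ·│6
5│· · · · · ♟ · ·│5
4│· ♙ · · · · · ·│4
3│· · · · · · · ♘│3
2│♙ ♗ ♙ ♙ ♙ ♙ ♙ ♙│2
1│♖ ♘ · ♕ ♔ ♗ · ♖│1
  ─────────────────
  a b c d e f g h


b8, g8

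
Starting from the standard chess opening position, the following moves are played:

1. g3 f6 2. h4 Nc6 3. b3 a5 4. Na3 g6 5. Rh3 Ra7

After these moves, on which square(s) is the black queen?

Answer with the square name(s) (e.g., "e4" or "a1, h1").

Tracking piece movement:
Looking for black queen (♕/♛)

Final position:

  a b c d e f g h
  ─────────────────
8│· · ♝ ♛ ♚ ♝ ♞ ♜│8
7│♜ ♟ ♟ ♟ ♟ · · ♟│7
6│· · ♞ · · ♟ ♟ ·│6
5│♟ · · · · · · ·│5
4│· · · · · · · ♙│4
3│♘ ♙ · · · · ♙ ♖│3
2│♙ · ♙ ♙ ♙ ♙ · ·│2
1│♖ · ♗ ♕ ♔ ♗ ♘ ·│1
  ─────────────────
  a b c d e f g h


d8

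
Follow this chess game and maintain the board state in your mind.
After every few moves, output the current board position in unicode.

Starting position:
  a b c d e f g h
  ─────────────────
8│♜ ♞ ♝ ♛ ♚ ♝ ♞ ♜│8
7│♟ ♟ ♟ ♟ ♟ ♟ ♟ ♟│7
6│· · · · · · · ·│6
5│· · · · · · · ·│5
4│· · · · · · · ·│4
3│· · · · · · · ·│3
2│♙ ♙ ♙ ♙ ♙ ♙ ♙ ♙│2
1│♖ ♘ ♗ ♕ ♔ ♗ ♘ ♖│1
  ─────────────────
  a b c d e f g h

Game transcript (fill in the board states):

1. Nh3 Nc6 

  a b c d e f g h
  ─────────────────
8│♜ · ♝ ♛ ♚ ♝ ♞ ♜│8
7│♟ ♟ ♟ ♟ ♟ ♟ ♟ ♟│7
6│· · ♞ · · · · ·│6
5│· · · · · · · ·│5
4│· · · · · · · ·│4
3│· · · · · · · ♘│3
2│♙ ♙ ♙ ♙ ♙ ♙ ♙ ♙│2
1│♖ ♘ ♗ ♕ ♔ ♗ · ♖│1
  ─────────────────
  a b c d e f g h

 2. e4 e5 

  a b c d e f g h
  ─────────────────
8│♜ · ♝ ♛ ♚ ♝ ♞ ♜│8
7│♟ ♟ ♟ ♟ · ♟ ♟ ♟│7
6│· · ♞ · · · · ·│6
5│· · · · ♟ · · ·│5
4│· · · · ♙ · · ·│4
3│· · · · · · · ♘│3
2│♙ ♙ ♙ ♙ · ♙ ♙ ♙│2
1│♖ ♘ ♗ ♕ ♔ ♗ · ♖│1
  ─────────────────
  a b c d e f g h

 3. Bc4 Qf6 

  a b c d e f g h
  ─────────────────
8│♜ · ♝ · ♚ ♝ ♞ ♜│8
7│♟ ♟ ♟ ♟ · ♟ ♟ ♟│7
6│· · ♞ · · ♛ · ·│6
5│· · · · ♟ · · ·│5
4│· · ♗ · ♙ · · ·│4
3│· · · · · · · ♘│3
2│♙ ♙ ♙ ♙ · ♙ ♙ ♙│2
1│♖ ♘ ♗ ♕ ♔ · · ♖│1
  ─────────────────
  a b c d e f g h

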